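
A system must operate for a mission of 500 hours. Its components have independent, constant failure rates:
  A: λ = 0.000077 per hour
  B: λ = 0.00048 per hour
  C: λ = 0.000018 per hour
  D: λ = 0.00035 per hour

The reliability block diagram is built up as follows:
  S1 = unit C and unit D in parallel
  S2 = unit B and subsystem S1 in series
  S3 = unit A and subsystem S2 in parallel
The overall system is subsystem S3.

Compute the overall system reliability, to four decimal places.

R(A) = exp(−0.000077 × 500) = 0.962232
R(B) = exp(−0.00048 × 500) = 0.786628
R(C) = exp(−0.000018 × 500) = 0.991040
R(D) = exp(−0.00035 × 500) = 0.839457
Parallel (C and D): 1 − (1 − 0.991040)(1 − 0.839457) = 0.998562
Series (B and [0.998562]): 0.786628 × 0.998562 = 0.785497
Parallel (A and [0.785497]): 1 − (1 − 0.962232)(1 − 0.785497) = 0.9919

0.9919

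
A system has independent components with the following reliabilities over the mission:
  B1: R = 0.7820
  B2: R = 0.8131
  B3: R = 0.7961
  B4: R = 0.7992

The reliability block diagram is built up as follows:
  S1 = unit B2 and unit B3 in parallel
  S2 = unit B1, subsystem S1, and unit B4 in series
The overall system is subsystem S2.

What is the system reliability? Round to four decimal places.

Parallel (B2 and B3): 1 − (1 − 0.813100)(1 − 0.796100) = 0.961891
Series (B1, [0.961891], and B4): 0.782000 × 0.961891 × 0.799200 = 0.6012

0.6012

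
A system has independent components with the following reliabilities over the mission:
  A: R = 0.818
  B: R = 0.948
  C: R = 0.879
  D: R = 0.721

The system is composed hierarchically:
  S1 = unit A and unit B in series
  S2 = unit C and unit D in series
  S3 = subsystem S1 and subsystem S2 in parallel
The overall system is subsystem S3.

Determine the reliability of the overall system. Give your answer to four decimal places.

Series (A and B): 0.818000 × 0.948000 = 0.775464
Series (C and D): 0.879000 × 0.721000 = 0.633759
Parallel ([0.775464] and [0.633759]): 1 − (1 − 0.775464)(1 − 0.633759) = 0.9178

0.9178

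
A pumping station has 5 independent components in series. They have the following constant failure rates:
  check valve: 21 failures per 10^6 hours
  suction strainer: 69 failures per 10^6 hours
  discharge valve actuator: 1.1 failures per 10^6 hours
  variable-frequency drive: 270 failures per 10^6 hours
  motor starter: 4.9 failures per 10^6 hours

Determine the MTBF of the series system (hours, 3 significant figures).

Series of exponential components: λ_sys = Σ λ_i
λ_sys = 0.000021 + 0.000069 + 0.0000011 + 0.00027 + 0.0000049 = 3.6600e-04 /h
MTBF = 1 / λ_sys = 2730 h

2730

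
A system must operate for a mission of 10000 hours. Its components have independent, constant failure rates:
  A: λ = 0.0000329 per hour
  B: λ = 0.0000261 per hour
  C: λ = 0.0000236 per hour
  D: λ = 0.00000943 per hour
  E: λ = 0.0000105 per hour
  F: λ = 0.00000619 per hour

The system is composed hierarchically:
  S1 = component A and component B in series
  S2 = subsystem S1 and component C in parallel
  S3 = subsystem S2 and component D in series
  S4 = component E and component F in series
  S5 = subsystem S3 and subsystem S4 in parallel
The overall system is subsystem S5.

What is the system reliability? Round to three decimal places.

R(A) = exp(−0.0000329 × 10000) = 0.71964
R(B) = exp(−0.0000261 × 10000) = 0.77028
R(C) = exp(−0.0000236 × 10000) = 0.78978
R(D) = exp(−0.00000943 × 10000) = 0.91001
R(E) = exp(−0.0000105 × 10000) = 0.90032
R(F) = exp(−0.00000619 × 10000) = 0.93998
Series (A and B): 0.71964 × 0.77028 = 0.55432
Parallel ([0.55432] and C): 1 − (1 − 0.55432)(1 − 0.78978) = 0.90631
Series ([0.90631] and D): 0.90631 × 0.91001 = 0.82475
Series (E and F): 0.90032 × 0.93998 = 0.84628
Parallel ([0.82475] and [0.84628]): 1 − (1 − 0.82475)(1 − 0.84628) = 0.973

0.973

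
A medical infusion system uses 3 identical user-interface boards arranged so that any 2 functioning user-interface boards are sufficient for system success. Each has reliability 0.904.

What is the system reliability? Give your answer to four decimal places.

0.9741

R = Σ_{i=2}^{3} C(3,i) p^i (1−p)^{3−i} with p = 0.904
C(3,2)·0.904^2·0.096^1 = 0.235358
C(3,3)·0.904^3·0.096^0 = 0.738763
Sum = 0.9741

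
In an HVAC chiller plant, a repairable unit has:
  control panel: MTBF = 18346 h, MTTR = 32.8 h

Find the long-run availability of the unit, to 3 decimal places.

A(control panel) = MTBF/(MTBF+MTTR) = 18346/(18346+32.8) = 0.998

0.998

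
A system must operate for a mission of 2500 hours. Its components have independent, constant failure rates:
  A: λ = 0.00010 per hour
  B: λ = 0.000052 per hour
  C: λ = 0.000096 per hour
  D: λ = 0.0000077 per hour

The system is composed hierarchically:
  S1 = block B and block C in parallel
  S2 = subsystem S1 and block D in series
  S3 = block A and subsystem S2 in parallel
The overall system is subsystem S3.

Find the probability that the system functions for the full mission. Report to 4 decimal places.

R(A) = exp(−0.00010 × 2500) = 0.778801
R(B) = exp(−0.000052 × 2500) = 0.878095
R(C) = exp(−0.000096 × 2500) = 0.786628
R(D) = exp(−0.0000077 × 2500) = 0.980934
Parallel (B and C): 1 − (1 − 0.878095)(1 − 0.786628) = 0.973989
Series ([0.973989] and D): 0.973989 × 0.980934 = 0.955419
Parallel (A and [0.955419]): 1 − (1 − 0.778801)(1 − 0.955419) = 0.9901

0.9901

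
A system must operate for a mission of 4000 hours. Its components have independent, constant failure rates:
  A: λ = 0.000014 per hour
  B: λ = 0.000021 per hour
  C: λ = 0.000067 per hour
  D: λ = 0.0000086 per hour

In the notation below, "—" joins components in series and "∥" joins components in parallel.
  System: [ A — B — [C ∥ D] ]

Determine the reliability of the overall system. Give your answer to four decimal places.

0.8624

R(A) = exp(−0.000014 × 4000) = 0.945539
R(B) = exp(−0.000021 × 4000) = 0.919431
R(C) = exp(−0.000067 × 4000) = 0.764908
R(D) = exp(−0.0000086 × 4000) = 0.966185
Parallel (C and D): 1 − (1 − 0.764908)(1 − 0.966185) = 0.992050
Series (A, B, and [0.992050]): 0.945539 × 0.919431 × 0.992050 = 0.8624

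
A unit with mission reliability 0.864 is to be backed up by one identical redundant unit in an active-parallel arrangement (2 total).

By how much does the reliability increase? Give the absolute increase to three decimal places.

R_before = 0.864
R_after = 1 − (1 − 0.864)^2 = 0.982
ΔR = 0.982 − 0.864 = 0.118

0.118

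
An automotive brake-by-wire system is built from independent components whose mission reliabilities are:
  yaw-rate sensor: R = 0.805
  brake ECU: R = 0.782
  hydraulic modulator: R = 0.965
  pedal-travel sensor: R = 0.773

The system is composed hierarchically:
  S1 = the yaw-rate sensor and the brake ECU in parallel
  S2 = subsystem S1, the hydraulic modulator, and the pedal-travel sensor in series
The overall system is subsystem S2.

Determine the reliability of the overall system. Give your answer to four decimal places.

Parallel (yaw-rate sensor and brake ECU): 1 − (1 − 0.805000)(1 − 0.782000) = 0.957490
Series ([0.957490], hydraulic modulator, and pedal-travel sensor): 0.957490 × 0.965000 × 0.773000 = 0.7142

0.7142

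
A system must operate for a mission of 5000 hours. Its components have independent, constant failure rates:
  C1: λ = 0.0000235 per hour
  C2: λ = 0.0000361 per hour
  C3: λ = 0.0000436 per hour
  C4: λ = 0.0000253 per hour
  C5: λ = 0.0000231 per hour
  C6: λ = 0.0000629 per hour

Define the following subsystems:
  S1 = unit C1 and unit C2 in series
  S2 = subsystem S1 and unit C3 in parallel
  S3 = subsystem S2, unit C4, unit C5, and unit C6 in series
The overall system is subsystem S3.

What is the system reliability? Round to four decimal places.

0.5443

R(C1) = exp(−0.0000235 × 5000) = 0.889141
R(C2) = exp(−0.0000361 × 5000) = 0.834853
R(C3) = exp(−0.0000436 × 5000) = 0.804125
R(C4) = exp(−0.0000253 × 5000) = 0.881174
R(C5) = exp(−0.0000231 × 5000) = 0.890921
R(C6) = exp(−0.0000629 × 5000) = 0.730154
Series (C1 and C2): 0.889141 × 0.834853 = 0.742302
Parallel ([0.742302] and C3): 1 − (1 − 0.742302)(1 − 0.804125) = 0.949523
Series ([0.949523], C4, C5, and C6): 0.949523 × 0.881174 × 0.890921 × 0.730154 = 0.5443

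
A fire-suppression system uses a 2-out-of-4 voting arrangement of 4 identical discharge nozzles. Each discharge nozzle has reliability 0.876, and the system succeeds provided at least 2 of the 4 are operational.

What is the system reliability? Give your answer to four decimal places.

0.9931

R = Σ_{i=2}^{4} C(4,i) p^i (1−p)^{4−i} with p = 0.876
C(4,2)·0.876^2·0.124^2 = 0.070795
C(4,3)·0.876^3·0.124^1 = 0.333422
C(4,4)·0.876^4·0.124^0 = 0.588866
Sum = 0.9931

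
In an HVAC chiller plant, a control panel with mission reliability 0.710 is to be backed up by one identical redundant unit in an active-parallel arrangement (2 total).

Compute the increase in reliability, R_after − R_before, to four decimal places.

0.2059

R_before = 0.710
R_after = 1 − (1 − 0.710)^2 = 0.9159
ΔR = 0.9159 − 0.710 = 0.2059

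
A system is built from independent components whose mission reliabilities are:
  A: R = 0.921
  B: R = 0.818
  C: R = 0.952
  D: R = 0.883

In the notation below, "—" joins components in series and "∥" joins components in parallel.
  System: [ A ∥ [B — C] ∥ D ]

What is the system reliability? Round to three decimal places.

Series (B and C): 0.81800 × 0.95200 = 0.77874
Parallel (A, [0.77874], and D): 1 − (1 − 0.92100)(1 − 0.77874)(1 − 0.88300) = 0.998

0.998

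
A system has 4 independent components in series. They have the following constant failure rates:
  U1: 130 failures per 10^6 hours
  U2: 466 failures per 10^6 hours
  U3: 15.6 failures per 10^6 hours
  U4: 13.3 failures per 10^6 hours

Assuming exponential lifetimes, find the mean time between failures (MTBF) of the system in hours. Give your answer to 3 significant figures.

1600

Series of exponential components: λ_sys = Σ λ_i
λ_sys = 0.000130 + 0.000466 + 0.0000156 + 0.0000133 = 6.2490e-04 /h
MTBF = 1 / λ_sys = 1600 h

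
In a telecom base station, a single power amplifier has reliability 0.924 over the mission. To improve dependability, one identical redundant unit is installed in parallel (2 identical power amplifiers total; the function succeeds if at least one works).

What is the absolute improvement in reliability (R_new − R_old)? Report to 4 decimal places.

R_before = 0.924
R_after = 1 − (1 − 0.924)^2 = 0.9942
ΔR = 0.9942 − 0.924 = 0.0702

0.0702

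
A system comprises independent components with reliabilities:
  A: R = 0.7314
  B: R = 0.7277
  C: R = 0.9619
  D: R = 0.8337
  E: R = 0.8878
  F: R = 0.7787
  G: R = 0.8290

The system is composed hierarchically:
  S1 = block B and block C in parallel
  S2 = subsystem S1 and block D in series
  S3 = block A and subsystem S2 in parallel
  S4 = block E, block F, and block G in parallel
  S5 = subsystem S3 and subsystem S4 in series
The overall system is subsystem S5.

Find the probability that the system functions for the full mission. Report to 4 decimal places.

Parallel (B and C): 1 − (1 − 0.727700)(1 − 0.961900) = 0.989625
Series ([0.989625] and D): 0.989625 × 0.833700 = 0.825050
Parallel (A and [0.825050]): 1 − (1 − 0.731400)(1 − 0.825050) = 0.953008
Parallel (E, F, and G): 1 − (1 − 0.887800)(1 − 0.778700)(1 − 0.829000) = 0.995754
Series ([0.953008] and [0.995754]): 0.953008 × 0.995754 = 0.9490

0.9490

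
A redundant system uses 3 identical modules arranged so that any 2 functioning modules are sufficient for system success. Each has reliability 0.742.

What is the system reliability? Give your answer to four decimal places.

R = Σ_{i=2}^{3} C(3,i) p^i (1−p)^{3−i} with p = 0.742
C(3,2)·0.742^2·0.258^1 = 0.426137
C(3,3)·0.742^3·0.258^0 = 0.408518
Sum = 0.8347

0.8347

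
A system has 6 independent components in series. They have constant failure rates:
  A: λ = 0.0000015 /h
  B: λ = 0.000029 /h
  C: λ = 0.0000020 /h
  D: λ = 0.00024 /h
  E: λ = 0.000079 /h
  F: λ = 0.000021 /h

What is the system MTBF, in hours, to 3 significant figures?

2680

Series of exponential components: λ_sys = Σ λ_i
λ_sys = 0.0000015 + 0.000029 + 0.0000020 + 0.00024 + 0.000079 + 0.000021 = 3.7250e-04 /h
MTBF = 1 / λ_sys = 2680 h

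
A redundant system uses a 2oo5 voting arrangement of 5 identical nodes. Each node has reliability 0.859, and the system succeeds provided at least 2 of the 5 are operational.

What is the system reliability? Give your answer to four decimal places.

0.9982

R = Σ_{i=2}^{5} C(5,i) p^i (1−p)^{5−i} with p = 0.859
C(5,2)·0.859^2·0.141^3 = 0.020684
C(5,3)·0.859^3·0.141^2 = 0.126014
C(5,4)·0.859^4·0.141^1 = 0.383850
C(5,5)·0.859^5·0.141^0 = 0.467698
Sum = 0.9982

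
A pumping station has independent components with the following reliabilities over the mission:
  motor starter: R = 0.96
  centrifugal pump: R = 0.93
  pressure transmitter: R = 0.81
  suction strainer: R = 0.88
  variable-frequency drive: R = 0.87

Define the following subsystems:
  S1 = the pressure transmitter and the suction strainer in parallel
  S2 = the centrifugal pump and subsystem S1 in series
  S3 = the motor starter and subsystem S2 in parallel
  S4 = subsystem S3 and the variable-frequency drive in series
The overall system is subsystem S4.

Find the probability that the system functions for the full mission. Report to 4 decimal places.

Parallel (pressure transmitter and suction strainer): 1 − (1 − 0.810000)(1 − 0.880000) = 0.977200
Series (centrifugal pump and [0.977200]): 0.930000 × 0.977200 = 0.908796
Parallel (motor starter and [0.908796]): 1 − (1 − 0.960000)(1 − 0.908796) = 0.996352
Series ([0.996352] and variable-frequency drive): 0.996352 × 0.870000 = 0.8668

0.8668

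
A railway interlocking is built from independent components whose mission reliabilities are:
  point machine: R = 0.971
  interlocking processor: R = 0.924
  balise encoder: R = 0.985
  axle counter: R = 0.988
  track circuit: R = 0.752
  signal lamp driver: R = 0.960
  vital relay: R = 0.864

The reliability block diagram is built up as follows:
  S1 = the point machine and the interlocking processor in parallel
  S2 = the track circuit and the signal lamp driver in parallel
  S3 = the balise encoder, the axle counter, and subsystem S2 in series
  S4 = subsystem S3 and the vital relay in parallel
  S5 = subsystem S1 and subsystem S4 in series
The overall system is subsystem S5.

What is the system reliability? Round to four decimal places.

Parallel (point machine and interlocking processor): 1 − (1 − 0.971000)(1 − 0.924000) = 0.997796
Parallel (track circuit and signal lamp driver): 1 − (1 − 0.752000)(1 − 0.960000) = 0.990080
Series (balise encoder, axle counter, and [0.990080]): 0.985000 × 0.988000 × 0.990080 = 0.963526
Parallel ([0.963526] and vital relay): 1 − (1 − 0.963526)(1 − 0.864000) = 0.995040
Series ([0.997796] and [0.995040]): 0.997796 × 0.995040 = 0.9928

0.9928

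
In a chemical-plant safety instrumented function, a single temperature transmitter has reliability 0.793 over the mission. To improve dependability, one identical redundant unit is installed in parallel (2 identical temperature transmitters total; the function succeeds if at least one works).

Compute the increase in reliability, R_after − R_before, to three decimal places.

0.164

R_before = 0.793
R_after = 1 − (1 − 0.793)^2 = 0.957
ΔR = 0.957 − 0.793 = 0.164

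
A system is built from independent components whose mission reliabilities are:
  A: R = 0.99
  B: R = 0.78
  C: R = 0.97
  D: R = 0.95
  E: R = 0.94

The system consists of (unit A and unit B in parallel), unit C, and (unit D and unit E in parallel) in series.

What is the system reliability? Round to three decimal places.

Parallel (A and B): 1 − (1 − 0.99000)(1 − 0.78000) = 0.99780
Parallel (D and E): 1 − (1 − 0.95000)(1 − 0.94000) = 0.99700
Series ([0.99780], C, and [0.99700]): 0.99780 × 0.97000 × 0.99700 = 0.965

0.965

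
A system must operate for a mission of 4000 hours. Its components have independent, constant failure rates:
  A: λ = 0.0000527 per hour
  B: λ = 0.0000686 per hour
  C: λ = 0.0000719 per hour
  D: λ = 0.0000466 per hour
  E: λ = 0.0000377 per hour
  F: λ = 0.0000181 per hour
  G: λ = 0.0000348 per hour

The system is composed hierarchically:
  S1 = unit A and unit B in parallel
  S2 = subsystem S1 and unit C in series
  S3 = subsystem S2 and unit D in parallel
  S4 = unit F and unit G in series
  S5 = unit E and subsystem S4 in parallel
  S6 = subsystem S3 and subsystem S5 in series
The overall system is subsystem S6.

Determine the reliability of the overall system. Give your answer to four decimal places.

R(A) = exp(−0.0000527 × 4000) = 0.809936
R(B) = exp(−0.0000686 × 4000) = 0.760028
R(C) = exp(−0.0000719 × 4000) = 0.750062
R(D) = exp(−0.0000466 × 4000) = 0.829942
R(E) = exp(−0.0000377 × 4000) = 0.860020
R(F) = exp(−0.0000181 × 4000) = 0.930159
R(G) = exp(−0.0000348 × 4000) = 0.870054
Parallel (A and B): 1 − (1 − 0.809936)(1 − 0.760028) = 0.954390
Series ([0.954390] and C): 0.954390 × 0.750062 = 0.715852
Parallel ([0.715852] and D): 1 − (1 − 0.715852)(1 − 0.829942) = 0.951678
Series (F and G): 0.930159 × 0.870054 = 0.809289
Parallel (E and [0.809289]): 1 − (1 − 0.860020)(1 − 0.809289) = 0.973304
Series ([0.951678] and [0.973304]): 0.951678 × 0.973304 = 0.9263

0.9263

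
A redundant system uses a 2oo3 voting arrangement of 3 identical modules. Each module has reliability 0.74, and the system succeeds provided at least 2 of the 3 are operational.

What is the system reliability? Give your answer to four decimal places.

R = Σ_{i=2}^{3} C(3,i) p^i (1−p)^{3−i} with p = 0.74
C(3,2)·0.74^2·0.26^1 = 0.427128
C(3,3)·0.74^3·0.26^0 = 0.405224
Sum = 0.8324

0.8324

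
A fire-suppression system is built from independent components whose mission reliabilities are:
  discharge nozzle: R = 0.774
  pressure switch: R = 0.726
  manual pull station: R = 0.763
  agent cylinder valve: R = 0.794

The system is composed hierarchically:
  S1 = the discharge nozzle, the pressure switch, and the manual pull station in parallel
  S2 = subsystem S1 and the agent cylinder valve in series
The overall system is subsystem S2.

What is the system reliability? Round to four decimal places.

Parallel (discharge nozzle, pressure switch, and manual pull station): 1 − (1 − 0.774000)(1 − 0.726000)(1 − 0.763000) = 0.985324
Series ([0.985324] and agent cylinder valve): 0.985324 × 0.794000 = 0.7823

0.7823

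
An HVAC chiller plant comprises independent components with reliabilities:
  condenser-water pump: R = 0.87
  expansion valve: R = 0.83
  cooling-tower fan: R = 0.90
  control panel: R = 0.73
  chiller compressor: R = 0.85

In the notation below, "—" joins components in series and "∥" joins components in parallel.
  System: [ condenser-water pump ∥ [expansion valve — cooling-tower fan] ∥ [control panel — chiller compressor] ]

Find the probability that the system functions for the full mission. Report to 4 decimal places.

0.9875

Series (expansion valve and cooling-tower fan): 0.830000 × 0.900000 = 0.747000
Series (control panel and chiller compressor): 0.730000 × 0.850000 = 0.620500
Parallel (condenser-water pump, [0.747000], and [0.620500]): 1 − (1 − 0.870000)(1 − 0.747000)(1 − 0.620500) = 0.9875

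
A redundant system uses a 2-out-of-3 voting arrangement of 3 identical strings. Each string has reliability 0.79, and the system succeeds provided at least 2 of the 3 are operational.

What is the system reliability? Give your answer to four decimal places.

0.8862

R = Σ_{i=2}^{3} C(3,i) p^i (1−p)^{3−i} with p = 0.79
C(3,2)·0.79^2·0.21^1 = 0.393183
C(3,3)·0.79^3·0.21^0 = 0.493039
Sum = 0.8862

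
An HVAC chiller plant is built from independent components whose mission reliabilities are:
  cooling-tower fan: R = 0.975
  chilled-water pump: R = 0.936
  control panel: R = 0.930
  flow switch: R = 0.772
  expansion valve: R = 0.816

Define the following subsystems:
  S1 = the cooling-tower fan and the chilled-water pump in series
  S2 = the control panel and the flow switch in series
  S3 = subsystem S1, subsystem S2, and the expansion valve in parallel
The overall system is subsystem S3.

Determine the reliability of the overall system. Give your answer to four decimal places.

0.9955

Series (cooling-tower fan and chilled-water pump): 0.975000 × 0.936000 = 0.912600
Series (control panel and flow switch): 0.930000 × 0.772000 = 0.717960
Parallel ([0.912600], [0.717960], and expansion valve): 1 − (1 − 0.912600)(1 − 0.717960)(1 − 0.816000) = 0.9955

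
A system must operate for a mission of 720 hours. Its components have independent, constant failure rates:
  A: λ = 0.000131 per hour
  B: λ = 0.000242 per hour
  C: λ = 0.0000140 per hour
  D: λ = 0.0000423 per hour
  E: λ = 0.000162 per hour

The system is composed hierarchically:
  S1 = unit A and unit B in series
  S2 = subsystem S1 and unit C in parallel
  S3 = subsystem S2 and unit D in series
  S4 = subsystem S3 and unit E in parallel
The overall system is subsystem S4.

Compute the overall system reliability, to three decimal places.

0.996

R(A) = exp(−0.000131 × 720) = 0.90999
R(B) = exp(−0.000242 × 720) = 0.84010
R(C) = exp(−0.0000140 × 720) = 0.98997
R(D) = exp(−0.0000423 × 720) = 0.97000
R(E) = exp(−0.000162 × 720) = 0.88991
Series (A and B): 0.90999 × 0.84010 = 0.76448
Parallel ([0.76448] and C): 1 − (1 − 0.76448)(1 − 0.98997) = 0.99764
Series ([0.99764] and D): 0.99764 × 0.97000 = 0.96771
Parallel ([0.96771] and E): 1 − (1 − 0.96771)(1 − 0.88991) = 0.996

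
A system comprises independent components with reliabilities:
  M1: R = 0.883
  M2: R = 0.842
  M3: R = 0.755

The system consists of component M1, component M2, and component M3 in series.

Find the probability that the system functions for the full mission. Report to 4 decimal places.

Series (M1, M2, and M3): 0.883000 × 0.842000 × 0.755000 = 0.5613

0.5613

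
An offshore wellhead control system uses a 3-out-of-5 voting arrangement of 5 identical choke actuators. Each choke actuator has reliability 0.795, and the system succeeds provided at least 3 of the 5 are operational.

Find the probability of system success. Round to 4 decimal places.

R = Σ_{i=3}^{5} C(5,i) p^i (1−p)^{5−i} with p = 0.795
C(5,3)·0.795^3·0.205^2 = 0.211159
C(5,4)·0.795^4·0.205^1 = 0.409442
C(5,5)·0.795^5·0.205^0 = 0.317567
Sum = 0.9382

0.9382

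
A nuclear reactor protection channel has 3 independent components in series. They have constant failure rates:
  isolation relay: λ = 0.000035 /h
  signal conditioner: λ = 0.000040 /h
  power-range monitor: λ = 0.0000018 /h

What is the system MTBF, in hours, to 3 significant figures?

Series of exponential components: λ_sys = Σ λ_i
λ_sys = 0.000035 + 0.000040 + 0.0000018 = 7.6800e-05 /h
MTBF = 1 / λ_sys = 13000 h

13000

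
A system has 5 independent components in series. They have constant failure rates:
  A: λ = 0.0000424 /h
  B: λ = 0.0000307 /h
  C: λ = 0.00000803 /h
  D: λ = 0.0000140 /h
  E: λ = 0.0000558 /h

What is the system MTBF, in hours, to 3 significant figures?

Series of exponential components: λ_sys = Σ λ_i
λ_sys = 0.0000424 + 0.0000307 + 0.00000803 + 0.0000140 + 0.0000558 = 1.5093e-04 /h
MTBF = 1 / λ_sys = 6630 h

6630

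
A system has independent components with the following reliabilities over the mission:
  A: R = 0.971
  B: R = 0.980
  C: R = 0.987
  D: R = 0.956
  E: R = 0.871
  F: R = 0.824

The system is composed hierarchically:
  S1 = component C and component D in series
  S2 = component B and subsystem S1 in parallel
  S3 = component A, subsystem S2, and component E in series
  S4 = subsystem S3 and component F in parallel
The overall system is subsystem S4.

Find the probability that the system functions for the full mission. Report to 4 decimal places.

Series (C and D): 0.987000 × 0.956000 = 0.943572
Parallel (B and [0.943572]): 1 − (1 − 0.980000)(1 − 0.943572) = 0.998871
Series (A, [0.998871], and E): 0.971000 × 0.998871 × 0.871000 = 0.844786
Parallel ([0.844786] and F): 1 − (1 − 0.844786)(1 − 0.824000) = 0.9727

0.9727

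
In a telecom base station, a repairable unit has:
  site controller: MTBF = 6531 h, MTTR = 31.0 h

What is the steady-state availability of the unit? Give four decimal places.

0.9953

A(site controller) = MTBF/(MTBF+MTTR) = 6531/(6531+31.0) = 0.9953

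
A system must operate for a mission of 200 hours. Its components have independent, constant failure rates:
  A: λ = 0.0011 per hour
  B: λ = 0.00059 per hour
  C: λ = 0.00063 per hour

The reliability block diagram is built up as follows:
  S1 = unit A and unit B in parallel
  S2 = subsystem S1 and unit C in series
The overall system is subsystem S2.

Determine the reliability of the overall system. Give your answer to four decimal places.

0.8622

R(A) = exp(−0.0011 × 200) = 0.802519
R(B) = exp(−0.00059 × 200) = 0.888696
R(C) = exp(−0.00063 × 200) = 0.881615
Parallel (A and B): 1 − (1 − 0.802519)(1 − 0.888696) = 0.978020
Series ([0.978020] and C): 0.978020 × 0.881615 = 0.8622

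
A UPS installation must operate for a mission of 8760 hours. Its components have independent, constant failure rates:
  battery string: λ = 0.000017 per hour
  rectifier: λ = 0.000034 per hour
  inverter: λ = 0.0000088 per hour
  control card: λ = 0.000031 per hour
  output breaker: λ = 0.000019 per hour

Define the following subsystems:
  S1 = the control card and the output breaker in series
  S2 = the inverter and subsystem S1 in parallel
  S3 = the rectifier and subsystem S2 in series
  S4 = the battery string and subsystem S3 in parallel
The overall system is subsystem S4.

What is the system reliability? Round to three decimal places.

0.962

R(battery string) = exp(−0.000017 × 8760) = 0.86164
R(rectifier) = exp(−0.000034 × 8760) = 0.74242
R(inverter) = exp(−0.0000088 × 8760) = 0.92581
R(control card) = exp(−0.000031 × 8760) = 0.76219
R(output breaker) = exp(−0.000019 × 8760) = 0.84667
Series (control card and output breaker): 0.76219 × 0.84667 = 0.64532
Parallel (inverter and [0.64532]): 1 − (1 − 0.92581)(1 − 0.64532) = 0.97369
Series (rectifier and [0.97369]): 0.74242 × 0.97369 = 0.72289
Parallel (battery string and [0.72289]): 1 − (1 − 0.86164)(1 − 0.72289) = 0.962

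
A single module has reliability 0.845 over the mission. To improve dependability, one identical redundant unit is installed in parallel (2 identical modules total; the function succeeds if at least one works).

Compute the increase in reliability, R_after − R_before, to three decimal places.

0.131

R_before = 0.845
R_after = 1 − (1 − 0.845)^2 = 0.976
ΔR = 0.976 − 0.845 = 0.131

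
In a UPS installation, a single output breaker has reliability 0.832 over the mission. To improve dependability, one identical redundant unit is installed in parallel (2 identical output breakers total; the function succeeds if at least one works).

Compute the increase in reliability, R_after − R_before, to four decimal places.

0.1398

R_before = 0.832
R_after = 1 − (1 − 0.832)^2 = 0.9718
ΔR = 0.9718 − 0.832 = 0.1398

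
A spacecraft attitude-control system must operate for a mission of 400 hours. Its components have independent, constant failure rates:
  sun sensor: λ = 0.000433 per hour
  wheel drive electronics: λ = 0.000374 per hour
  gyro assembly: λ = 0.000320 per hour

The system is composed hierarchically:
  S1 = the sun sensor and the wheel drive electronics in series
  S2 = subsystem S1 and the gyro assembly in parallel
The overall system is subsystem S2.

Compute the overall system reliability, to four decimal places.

R(sun sensor) = exp(−0.000433 × 400) = 0.840969
R(wheel drive electronics) = exp(−0.000374 × 400) = 0.861052
R(gyro assembly) = exp(−0.000320 × 400) = 0.879853
Series (sun sensor and wheel drive electronics): 0.840969 × 0.861052 = 0.724118
Parallel ([0.724118] and gyro assembly): 1 − (1 − 0.724118)(1 − 0.879853) = 0.9669

0.9669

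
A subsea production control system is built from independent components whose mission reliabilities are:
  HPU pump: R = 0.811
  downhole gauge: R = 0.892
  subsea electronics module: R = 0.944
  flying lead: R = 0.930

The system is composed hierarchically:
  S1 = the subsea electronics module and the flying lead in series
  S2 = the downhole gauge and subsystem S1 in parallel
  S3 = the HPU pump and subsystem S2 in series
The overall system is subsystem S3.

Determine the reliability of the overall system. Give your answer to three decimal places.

Series (subsea electronics module and flying lead): 0.94400 × 0.93000 = 0.87792
Parallel (downhole gauge and [0.87792]): 1 − (1 − 0.89200)(1 − 0.87792) = 0.98682
Series (HPU pump and [0.98682]): 0.81100 × 0.98682 = 0.800

0.800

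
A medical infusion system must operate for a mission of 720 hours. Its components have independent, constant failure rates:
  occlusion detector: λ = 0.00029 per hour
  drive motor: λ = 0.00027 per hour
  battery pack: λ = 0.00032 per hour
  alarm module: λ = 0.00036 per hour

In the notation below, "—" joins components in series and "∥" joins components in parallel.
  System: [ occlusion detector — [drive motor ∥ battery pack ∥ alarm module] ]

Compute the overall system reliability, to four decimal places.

R(occlusion detector) = exp(−0.00029 × 720) = 0.811558
R(drive motor) = exp(−0.00027 × 720) = 0.823329
R(battery pack) = exp(−0.00032 × 720) = 0.794216
R(alarm module) = exp(−0.00036 × 720) = 0.771669
Parallel (drive motor, battery pack, and alarm module): 1 − (1 − 0.823329)(1 − 0.794216)(1 − 0.771669) = 0.991699
Series (occlusion detector and [0.991699]): 0.811558 × 0.991699 = 0.8048

0.8048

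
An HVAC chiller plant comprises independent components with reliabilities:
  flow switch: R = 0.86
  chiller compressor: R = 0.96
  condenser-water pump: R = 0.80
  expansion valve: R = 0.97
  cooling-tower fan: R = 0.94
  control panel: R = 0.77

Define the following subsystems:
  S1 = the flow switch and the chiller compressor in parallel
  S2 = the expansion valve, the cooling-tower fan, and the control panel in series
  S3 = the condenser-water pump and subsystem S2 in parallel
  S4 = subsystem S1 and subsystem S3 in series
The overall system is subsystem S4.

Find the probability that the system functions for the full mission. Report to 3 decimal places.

Parallel (flow switch and chiller compressor): 1 − (1 − 0.86000)(1 − 0.96000) = 0.99440
Series (expansion valve, cooling-tower fan, and control panel): 0.97000 × 0.94000 × 0.77000 = 0.70209
Parallel (condenser-water pump and [0.70209]): 1 − (1 − 0.80000)(1 − 0.70209) = 0.94042
Series ([0.99440] and [0.94042]): 0.99440 × 0.94042 = 0.935

0.935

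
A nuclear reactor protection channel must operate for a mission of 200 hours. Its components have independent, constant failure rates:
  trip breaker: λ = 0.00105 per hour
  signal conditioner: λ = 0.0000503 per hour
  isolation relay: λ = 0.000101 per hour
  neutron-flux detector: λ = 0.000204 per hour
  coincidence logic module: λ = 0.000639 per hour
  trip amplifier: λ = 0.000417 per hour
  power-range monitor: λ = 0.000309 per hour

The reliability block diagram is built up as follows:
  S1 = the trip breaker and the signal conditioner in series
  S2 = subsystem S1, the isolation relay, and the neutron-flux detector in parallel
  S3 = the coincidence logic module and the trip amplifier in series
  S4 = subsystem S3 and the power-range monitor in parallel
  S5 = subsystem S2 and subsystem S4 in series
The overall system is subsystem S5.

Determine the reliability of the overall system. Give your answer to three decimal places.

0.988

R(trip breaker) = exp(−0.00105 × 200) = 0.81058
R(signal conditioner) = exp(−0.0000503 × 200) = 0.98999
R(isolation relay) = exp(−0.000101 × 200) = 0.98000
R(neutron-flux detector) = exp(−0.000204 × 200) = 0.96002
R(coincidence logic module) = exp(−0.000639 × 200) = 0.88003
R(trip amplifier) = exp(−0.000417 × 200) = 0.91998
R(power-range monitor) = exp(−0.000309 × 200) = 0.94007
Series (trip breaker and signal conditioner): 0.81058 × 0.98999 = 0.80247
Parallel ([0.80247], isolation relay, and neutron-flux detector): 1 − (1 − 0.80247)(1 − 0.98000)(1 − 0.96002) = 0.99984
Series (coincidence logic module and trip amplifier): 0.88003 × 0.91998 = 0.80961
Parallel ([0.80961] and power-range monitor): 1 − (1 − 0.80961)(1 − 0.94007) = 0.98859
Series ([0.99984] and [0.98859]): 0.99984 × 0.98859 = 0.988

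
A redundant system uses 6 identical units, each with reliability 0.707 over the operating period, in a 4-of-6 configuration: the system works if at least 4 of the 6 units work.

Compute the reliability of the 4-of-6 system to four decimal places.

0.7572

R = Σ_{i=4}^{6} C(6,i) p^i (1−p)^{6−i} with p = 0.707
C(6,4)·0.707^4·0.293^2 = 0.321739
C(6,5)·0.707^5·0.293^1 = 0.310539
C(6,6)·0.707^6·0.293^0 = 0.124887
Sum = 0.7572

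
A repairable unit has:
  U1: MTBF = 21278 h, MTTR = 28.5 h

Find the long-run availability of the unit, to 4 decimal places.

A(U1) = MTBF/(MTBF+MTTR) = 21278/(21278+28.5) = 0.9987

0.9987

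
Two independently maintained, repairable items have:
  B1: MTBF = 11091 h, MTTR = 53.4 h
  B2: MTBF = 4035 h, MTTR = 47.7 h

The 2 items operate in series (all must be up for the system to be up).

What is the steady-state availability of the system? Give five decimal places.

0.98358

A(B1) = MTBF/(MTBF+MTTR) = 11091/(11091+53.4) = 0.995208
A(B2) = MTBF/(MTBF+MTTR) = 4035/(4035+47.7) = 0.988317
Series availability: 0.995208 × 0.988317 = 0.98358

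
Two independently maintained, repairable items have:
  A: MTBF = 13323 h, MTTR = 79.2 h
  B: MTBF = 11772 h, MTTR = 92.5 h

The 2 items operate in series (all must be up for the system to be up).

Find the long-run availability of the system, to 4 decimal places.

A(A) = MTBF/(MTBF+MTTR) = 13323/(13323+79.2) = 0.994091
A(B) = MTBF/(MTBF+MTTR) = 11772/(11772+92.5) = 0.992204
Series availability: 0.994091 × 0.992204 = 0.9863

0.9863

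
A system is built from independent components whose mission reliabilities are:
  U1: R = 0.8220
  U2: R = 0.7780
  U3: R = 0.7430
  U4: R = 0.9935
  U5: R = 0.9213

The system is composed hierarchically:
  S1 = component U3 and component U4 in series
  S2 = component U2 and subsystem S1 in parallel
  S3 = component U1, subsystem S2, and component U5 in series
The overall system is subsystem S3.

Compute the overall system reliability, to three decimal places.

Series (U3 and U4): 0.74300 × 0.99350 = 0.73817
Parallel (U2 and [0.73817]): 1 − (1 − 0.77800)(1 − 0.73817) = 0.94187
Series (U1, [0.94187], and U5): 0.82200 × 0.94187 × 0.92130 = 0.713

0.713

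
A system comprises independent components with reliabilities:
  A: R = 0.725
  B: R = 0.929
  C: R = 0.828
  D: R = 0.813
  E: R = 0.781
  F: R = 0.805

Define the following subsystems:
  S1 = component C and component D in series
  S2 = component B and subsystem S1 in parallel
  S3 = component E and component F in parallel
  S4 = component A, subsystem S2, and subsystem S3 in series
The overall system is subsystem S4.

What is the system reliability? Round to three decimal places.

0.678

Series (C and D): 0.82800 × 0.81300 = 0.67316
Parallel (B and [0.67316]): 1 − (1 − 0.92900)(1 − 0.67316) = 0.97679
Parallel (E and F): 1 − (1 − 0.78100)(1 − 0.80500) = 0.95730
Series (A, [0.97679], and [0.95730]): 0.72500 × 0.97679 × 0.95730 = 0.678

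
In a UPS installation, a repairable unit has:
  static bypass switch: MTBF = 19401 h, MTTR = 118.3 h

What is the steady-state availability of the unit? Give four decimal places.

A(static bypass switch) = MTBF/(MTBF+MTTR) = 19401/(19401+118.3) = 0.9939

0.9939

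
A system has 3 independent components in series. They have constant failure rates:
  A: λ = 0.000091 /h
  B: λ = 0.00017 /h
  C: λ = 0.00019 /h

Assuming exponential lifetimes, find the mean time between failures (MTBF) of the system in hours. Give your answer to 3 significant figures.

Series of exponential components: λ_sys = Σ λ_i
λ_sys = 0.000091 + 0.00017 + 0.00019 = 4.5100e-04 /h
MTBF = 1 / λ_sys = 2220 h

2220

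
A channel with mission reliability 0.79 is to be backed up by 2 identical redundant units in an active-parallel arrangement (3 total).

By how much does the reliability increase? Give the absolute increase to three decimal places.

R_before = 0.79
R_after = 1 − (1 − 0.79)^3 = 0.991
ΔR = 0.991 − 0.79 = 0.201

0.201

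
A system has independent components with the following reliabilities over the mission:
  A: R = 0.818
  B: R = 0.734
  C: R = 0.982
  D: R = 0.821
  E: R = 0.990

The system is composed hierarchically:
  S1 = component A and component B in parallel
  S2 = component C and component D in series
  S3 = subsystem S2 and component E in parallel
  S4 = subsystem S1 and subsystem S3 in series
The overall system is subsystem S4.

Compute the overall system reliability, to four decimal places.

0.9497

Parallel (A and B): 1 − (1 − 0.818000)(1 − 0.734000) = 0.951588
Series (C and D): 0.982000 × 0.821000 = 0.806222
Parallel ([0.806222] and E): 1 − (1 − 0.806222)(1 − 0.990000) = 0.998062
Series ([0.951588] and [0.998062]): 0.951588 × 0.998062 = 0.9497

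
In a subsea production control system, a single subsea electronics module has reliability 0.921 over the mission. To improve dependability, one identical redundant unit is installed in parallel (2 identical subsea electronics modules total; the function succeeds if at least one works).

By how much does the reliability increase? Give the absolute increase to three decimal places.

R_before = 0.921
R_after = 1 − (1 − 0.921)^2 = 0.994
ΔR = 0.994 − 0.921 = 0.073

0.073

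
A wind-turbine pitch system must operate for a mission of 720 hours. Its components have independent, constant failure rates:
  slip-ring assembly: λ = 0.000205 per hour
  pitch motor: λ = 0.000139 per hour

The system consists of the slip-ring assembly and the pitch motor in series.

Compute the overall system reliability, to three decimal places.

0.781

R(slip-ring assembly) = exp(−0.000205 × 720) = 0.86278
R(pitch motor) = exp(−0.000139 × 720) = 0.90477
Series (slip-ring assembly and pitch motor): 0.86278 × 0.90477 = 0.781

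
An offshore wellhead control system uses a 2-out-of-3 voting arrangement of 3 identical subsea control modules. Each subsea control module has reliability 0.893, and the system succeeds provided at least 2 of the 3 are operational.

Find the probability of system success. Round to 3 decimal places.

0.968

R = Σ_{i=2}^{3} C(3,i) p^i (1−p)^{3−i} with p = 0.893
C(3,2)·0.893^2·0.107^1 = 0.25598
C(3,3)·0.893^3·0.107^0 = 0.71212
Sum = 0.968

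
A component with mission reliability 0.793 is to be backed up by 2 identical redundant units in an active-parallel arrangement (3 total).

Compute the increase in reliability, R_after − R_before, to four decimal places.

0.1981

R_before = 0.793
R_after = 1 − (1 − 0.793)^3 = 0.9911
ΔR = 0.9911 − 0.793 = 0.1981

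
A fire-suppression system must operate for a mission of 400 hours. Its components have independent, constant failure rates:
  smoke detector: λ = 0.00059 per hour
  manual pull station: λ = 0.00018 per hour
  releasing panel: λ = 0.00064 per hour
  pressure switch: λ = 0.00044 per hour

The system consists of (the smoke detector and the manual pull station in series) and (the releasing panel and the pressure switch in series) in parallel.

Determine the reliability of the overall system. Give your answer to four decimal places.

0.9070

R(smoke detector) = exp(−0.00059 × 400) = 0.789781
R(manual pull station) = exp(−0.00018 × 400) = 0.930531
R(releasing panel) = exp(−0.00064 × 400) = 0.774142
R(pressure switch) = exp(−0.00044 × 400) = 0.838618
Series (smoke detector and manual pull station): 0.789781 × 0.930531 = 0.734916
Series (releasing panel and pressure switch): 0.774142 × 0.838618 = 0.649209
Parallel ([0.734916] and [0.649209]): 1 − (1 − 0.734916)(1 − 0.649209) = 0.9070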